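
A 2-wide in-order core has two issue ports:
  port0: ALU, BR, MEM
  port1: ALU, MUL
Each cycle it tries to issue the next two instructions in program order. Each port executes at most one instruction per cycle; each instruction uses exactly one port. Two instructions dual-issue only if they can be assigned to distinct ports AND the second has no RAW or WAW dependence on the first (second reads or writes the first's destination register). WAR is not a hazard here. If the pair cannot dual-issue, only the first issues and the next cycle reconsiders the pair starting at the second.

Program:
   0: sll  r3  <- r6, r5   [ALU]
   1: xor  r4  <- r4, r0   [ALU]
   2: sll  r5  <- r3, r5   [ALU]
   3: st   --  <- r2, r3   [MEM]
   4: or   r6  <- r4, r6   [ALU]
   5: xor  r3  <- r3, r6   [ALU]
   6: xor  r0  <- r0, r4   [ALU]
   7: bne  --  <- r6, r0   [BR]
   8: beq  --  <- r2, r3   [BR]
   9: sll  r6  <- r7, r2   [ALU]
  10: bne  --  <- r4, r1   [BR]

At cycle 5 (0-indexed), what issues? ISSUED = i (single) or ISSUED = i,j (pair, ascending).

ISSUED = 8,9

[0] i0&i1  sll/xor  -- pair
[1] i2&i3  sll/st  -- pair
[2] i4  or  -- RAW r6
[3] i5&i6  xor/xor  -- pair
[4] i7  bne  -- no-port BR/BR
[5] i8&i9  beq/sll  -- pair
[6] i10  bne  -- tail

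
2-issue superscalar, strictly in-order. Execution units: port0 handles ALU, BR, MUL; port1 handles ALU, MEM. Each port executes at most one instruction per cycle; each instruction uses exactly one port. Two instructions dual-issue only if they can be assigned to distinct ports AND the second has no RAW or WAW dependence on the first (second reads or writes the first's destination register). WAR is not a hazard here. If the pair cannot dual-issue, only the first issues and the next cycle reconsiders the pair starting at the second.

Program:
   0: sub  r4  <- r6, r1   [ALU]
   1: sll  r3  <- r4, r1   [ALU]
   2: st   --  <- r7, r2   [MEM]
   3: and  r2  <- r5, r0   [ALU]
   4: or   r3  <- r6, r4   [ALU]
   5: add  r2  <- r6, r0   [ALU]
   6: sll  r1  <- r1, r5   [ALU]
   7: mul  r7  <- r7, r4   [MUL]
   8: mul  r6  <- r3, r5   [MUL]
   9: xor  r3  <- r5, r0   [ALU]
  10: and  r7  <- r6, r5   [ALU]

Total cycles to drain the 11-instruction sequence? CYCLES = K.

  cy0 -> i0 (sub) RAW r4
  cy1 -> i1&i2 (sll/st) pair
  cy2 -> i3&i4 (and/or) pair
  cy3 -> i5&i6 (add/sll) pair
  cy4 -> i7 (mul) no-port MUL/MUL
  cy5 -> i8&i9 (mul/xor) pair
  cy6 -> i10 (and) tail

CYCLES = 7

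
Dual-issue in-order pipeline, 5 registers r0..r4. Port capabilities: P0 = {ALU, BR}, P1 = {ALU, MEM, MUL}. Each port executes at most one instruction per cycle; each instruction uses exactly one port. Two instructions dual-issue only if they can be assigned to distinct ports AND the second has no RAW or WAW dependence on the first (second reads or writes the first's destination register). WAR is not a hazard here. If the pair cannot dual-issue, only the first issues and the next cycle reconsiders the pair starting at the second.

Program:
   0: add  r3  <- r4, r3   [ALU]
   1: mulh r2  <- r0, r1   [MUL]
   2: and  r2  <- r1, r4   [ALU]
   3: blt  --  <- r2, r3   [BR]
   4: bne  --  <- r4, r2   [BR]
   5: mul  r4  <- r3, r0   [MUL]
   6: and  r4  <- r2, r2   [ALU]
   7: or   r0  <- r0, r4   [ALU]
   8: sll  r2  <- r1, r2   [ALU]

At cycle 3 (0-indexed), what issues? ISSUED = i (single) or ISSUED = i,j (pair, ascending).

t=0 i0+i1:add+mulh ; 2-wide
t=1 i2:and ; RAW r2
t=2 i3:blt ; no-port BR/BR
t=3 i4+i5:bne+mul ; 2-wide
t=4 i6:and ; RAW r4
t=5 i7+i8:or+sll ; 2-wide

ISSUED = 4,5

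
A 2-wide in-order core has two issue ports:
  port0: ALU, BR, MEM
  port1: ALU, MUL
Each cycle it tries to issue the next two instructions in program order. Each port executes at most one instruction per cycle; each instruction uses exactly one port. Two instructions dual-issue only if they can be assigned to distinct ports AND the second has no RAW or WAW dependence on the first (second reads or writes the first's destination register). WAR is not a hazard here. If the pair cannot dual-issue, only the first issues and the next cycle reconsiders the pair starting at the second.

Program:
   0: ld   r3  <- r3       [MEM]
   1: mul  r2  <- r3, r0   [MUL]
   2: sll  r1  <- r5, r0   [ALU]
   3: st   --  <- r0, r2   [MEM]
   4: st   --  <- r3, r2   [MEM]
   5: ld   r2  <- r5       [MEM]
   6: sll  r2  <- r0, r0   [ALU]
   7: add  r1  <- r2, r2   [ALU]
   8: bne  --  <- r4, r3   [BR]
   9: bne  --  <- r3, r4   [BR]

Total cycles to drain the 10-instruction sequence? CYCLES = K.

CYCLES = 8

[0] i0  ld.MEM  -- RAW r3
[1] i1&i2  mul.MUL/sll.ALU  -- dual
[2] i3  st.MEM  -- no-port MEM/MEM
[3] i4  st.MEM  -- no-port MEM/MEM
[4] i5  ld.MEM  -- WAW r2
[5] i6  sll.ALU  -- RAW r2
[6] i7&i8  add.ALU/bne.BR  -- dual
[7] i9  bne.BR  -- tail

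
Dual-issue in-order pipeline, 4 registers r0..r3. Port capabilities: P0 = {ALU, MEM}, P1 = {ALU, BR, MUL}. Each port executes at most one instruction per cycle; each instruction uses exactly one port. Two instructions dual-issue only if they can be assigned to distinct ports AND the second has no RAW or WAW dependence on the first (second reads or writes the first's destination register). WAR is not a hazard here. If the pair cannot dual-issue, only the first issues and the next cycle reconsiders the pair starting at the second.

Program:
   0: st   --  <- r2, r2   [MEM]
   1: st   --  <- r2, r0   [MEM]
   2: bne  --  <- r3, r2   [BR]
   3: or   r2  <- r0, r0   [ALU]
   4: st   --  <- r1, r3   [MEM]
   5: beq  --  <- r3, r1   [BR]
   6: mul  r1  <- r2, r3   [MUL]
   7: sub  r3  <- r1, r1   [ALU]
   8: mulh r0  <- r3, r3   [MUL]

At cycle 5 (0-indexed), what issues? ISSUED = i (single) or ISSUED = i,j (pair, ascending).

  cy0 -> i0 (st) no-port MEM/MEM
  cy1 -> i1+i2 (st bne) pair
  cy2 -> i3+i4 (or st) pair
  cy3 -> i5 (beq) no-port BR/MUL
  cy4 -> i6 (mul) RAW r1
  cy5 -> i7 (sub) RAW r3
  cy6 -> i8 (mulh) tail

ISSUED = 7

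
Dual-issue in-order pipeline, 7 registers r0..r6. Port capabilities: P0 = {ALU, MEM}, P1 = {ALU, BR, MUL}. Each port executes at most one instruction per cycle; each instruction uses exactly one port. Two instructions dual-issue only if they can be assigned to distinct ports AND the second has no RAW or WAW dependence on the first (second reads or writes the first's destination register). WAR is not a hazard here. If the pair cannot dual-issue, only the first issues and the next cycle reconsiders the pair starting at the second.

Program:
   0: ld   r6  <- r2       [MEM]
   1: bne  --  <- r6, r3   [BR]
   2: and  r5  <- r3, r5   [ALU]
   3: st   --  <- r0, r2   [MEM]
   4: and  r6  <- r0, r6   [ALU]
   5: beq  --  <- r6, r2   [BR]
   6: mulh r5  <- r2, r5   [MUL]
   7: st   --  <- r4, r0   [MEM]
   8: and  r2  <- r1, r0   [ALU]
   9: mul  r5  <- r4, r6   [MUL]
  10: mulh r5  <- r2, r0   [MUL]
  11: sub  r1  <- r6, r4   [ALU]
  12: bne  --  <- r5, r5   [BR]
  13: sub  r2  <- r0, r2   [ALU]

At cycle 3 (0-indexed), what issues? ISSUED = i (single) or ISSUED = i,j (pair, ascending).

c0: i0 ld.MEM  RAW r6
c1: i1&i2 bne.BR/and.ALU  2-wide
c2: i3&i4 st.MEM/and.ALU  2-wide
c3: i5 beq.BR  no-port BR/MUL
c4: i6&i7 mulh.MUL/st.MEM  2-wide
c5: i8&i9 and.ALU/mul.MUL  2-wide
c6: i10&i11 mulh.MUL/sub.ALU  2-wide
c7: i12&i13 bne.BR/sub.ALU  2-wide

ISSUED = 5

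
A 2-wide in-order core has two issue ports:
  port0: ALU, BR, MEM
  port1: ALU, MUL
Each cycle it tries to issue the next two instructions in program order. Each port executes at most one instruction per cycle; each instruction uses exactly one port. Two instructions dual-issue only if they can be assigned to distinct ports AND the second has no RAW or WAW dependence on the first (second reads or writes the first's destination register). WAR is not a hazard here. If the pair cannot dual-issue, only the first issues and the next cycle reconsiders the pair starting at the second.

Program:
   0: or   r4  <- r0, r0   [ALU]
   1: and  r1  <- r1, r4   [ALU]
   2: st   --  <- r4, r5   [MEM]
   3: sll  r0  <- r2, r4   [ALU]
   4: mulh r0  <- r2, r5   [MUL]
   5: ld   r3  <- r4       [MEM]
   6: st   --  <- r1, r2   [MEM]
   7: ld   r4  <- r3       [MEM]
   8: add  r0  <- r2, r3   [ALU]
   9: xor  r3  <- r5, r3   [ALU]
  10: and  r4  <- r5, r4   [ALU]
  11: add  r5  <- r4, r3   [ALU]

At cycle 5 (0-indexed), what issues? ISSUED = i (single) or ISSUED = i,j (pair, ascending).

0. or @i0  | RAW r4
1. and;st @i1,i2  | 2-wide
2. sll @i3  | WAW r0
3. mulh;ld @i4,i5  | 2-wide
4. st @i6  | no-port MEM/MEM
5. ld;add @i7,i8  | 2-wide
6. xor;and @i9,i10  | 2-wide
7. add @i11  | tail

ISSUED = 7,8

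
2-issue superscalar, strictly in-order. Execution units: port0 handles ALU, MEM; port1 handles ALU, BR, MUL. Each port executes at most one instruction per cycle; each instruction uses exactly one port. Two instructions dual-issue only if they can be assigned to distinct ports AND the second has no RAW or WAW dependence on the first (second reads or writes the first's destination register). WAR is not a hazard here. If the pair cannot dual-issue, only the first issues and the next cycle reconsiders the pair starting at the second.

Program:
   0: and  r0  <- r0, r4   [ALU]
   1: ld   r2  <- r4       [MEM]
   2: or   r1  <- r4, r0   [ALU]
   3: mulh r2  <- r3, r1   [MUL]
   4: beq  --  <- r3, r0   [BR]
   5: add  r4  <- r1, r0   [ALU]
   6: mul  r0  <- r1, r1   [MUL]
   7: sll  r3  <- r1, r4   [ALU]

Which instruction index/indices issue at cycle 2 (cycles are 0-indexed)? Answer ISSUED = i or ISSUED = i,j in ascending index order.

  cy0 -> i0,i1 (and;ld) dual
  cy1 -> i2 (or) RAW r1
  cy2 -> i3 (mulh) no-port MUL/BR
  cy3 -> i4,i5 (beq;add) dual
  cy4 -> i6,i7 (mul;sll) dual

ISSUED = 3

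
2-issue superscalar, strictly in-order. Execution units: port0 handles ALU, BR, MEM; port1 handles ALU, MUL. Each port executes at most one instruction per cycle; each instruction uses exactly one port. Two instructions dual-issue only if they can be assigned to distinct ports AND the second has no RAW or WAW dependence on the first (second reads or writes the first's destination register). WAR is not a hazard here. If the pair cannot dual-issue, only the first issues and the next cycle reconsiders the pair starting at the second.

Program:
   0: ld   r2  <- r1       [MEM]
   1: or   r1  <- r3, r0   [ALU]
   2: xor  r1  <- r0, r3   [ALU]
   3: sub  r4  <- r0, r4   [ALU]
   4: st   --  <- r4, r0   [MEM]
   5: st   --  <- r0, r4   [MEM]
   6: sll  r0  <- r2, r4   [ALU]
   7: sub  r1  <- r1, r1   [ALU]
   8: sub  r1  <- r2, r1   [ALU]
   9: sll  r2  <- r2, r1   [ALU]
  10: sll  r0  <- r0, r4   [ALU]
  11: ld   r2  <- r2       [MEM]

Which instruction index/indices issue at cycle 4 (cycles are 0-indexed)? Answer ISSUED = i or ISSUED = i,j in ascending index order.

0. ld.MEM/or.ALU @i0+i1  | dual
1. xor.ALU/sub.ALU @i2+i3  | dual
2. st.MEM @i4  | no-port MEM/MEM
3. st.MEM/sll.ALU @i5+i6  | dual
4. sub.ALU @i7  | RAW+WAW r1
5. sub.ALU @i8  | RAW r1
6. sll.ALU/sll.ALU @i9+i10  | dual
7. ld.MEM @i11  | tail

ISSUED = 7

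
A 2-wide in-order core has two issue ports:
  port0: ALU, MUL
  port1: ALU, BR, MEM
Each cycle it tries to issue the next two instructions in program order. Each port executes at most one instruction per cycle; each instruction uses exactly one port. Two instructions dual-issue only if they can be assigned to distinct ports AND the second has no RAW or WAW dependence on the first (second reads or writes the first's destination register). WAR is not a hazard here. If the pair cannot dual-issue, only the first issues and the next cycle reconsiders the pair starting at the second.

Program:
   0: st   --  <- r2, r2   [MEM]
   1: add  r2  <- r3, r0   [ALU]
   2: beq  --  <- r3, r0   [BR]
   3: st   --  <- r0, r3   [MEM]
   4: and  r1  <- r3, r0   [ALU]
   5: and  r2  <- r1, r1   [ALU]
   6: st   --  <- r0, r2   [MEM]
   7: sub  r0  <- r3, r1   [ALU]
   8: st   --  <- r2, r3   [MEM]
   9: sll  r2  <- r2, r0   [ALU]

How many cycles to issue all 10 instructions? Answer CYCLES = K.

  cy0 -> i0/i1 (st add) pair
  cy1 -> i2 (beq) no-port BR/MEM
  cy2 -> i3/i4 (st and) pair
  cy3 -> i5 (and) RAW r2
  cy4 -> i6/i7 (st sub) pair
  cy5 -> i8/i9 (st sll) pair

CYCLES = 6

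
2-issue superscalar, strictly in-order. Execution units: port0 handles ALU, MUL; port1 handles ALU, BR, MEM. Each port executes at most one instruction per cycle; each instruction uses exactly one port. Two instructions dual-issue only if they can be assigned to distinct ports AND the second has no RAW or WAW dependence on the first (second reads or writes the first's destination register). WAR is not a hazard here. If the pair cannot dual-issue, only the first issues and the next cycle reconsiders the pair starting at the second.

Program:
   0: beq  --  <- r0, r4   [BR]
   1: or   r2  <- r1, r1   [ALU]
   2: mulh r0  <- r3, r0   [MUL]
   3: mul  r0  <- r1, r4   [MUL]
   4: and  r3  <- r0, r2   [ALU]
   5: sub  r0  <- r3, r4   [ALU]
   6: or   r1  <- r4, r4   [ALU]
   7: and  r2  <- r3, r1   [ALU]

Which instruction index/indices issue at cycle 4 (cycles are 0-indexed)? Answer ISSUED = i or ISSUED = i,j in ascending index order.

ISSUED = 5,6

0. beq.BR/or.ALU @i0,i1  | 2-wide
1. mulh.MUL @i2  | no-port MUL/MUL
2. mul.MUL @i3  | RAW r0
3. and.ALU @i4  | RAW r3
4. sub.ALU/or.ALU @i5,i6  | 2-wide
5. and.ALU @i7  | tail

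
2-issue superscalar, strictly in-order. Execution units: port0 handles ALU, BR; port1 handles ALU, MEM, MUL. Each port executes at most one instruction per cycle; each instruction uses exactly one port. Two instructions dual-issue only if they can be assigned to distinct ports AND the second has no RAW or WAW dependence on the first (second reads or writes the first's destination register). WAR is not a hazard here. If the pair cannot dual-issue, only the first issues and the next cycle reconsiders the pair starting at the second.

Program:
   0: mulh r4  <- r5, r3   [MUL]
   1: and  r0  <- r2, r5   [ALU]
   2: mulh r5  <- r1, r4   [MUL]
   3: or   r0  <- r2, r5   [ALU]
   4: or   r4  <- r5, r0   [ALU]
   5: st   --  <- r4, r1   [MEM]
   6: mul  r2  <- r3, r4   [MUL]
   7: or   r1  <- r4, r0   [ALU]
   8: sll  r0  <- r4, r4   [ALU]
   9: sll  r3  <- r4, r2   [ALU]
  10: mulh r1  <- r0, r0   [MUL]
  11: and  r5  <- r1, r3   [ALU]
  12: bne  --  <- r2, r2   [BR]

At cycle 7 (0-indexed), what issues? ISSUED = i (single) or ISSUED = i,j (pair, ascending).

c0: i0&i1 mulh.MUL/and.ALU  2-wide
c1: i2 mulh.MUL  RAW r5
c2: i3 or.ALU  RAW r0
c3: i4 or.ALU  RAW r4
c4: i5 st.MEM  no-port MEM/MUL
c5: i6&i7 mul.MUL/or.ALU  2-wide
c6: i8&i9 sll.ALU/sll.ALU  2-wide
c7: i10 mulh.MUL  RAW r1
c8: i11&i12 and.ALU/bne.BR  2-wide

ISSUED = 10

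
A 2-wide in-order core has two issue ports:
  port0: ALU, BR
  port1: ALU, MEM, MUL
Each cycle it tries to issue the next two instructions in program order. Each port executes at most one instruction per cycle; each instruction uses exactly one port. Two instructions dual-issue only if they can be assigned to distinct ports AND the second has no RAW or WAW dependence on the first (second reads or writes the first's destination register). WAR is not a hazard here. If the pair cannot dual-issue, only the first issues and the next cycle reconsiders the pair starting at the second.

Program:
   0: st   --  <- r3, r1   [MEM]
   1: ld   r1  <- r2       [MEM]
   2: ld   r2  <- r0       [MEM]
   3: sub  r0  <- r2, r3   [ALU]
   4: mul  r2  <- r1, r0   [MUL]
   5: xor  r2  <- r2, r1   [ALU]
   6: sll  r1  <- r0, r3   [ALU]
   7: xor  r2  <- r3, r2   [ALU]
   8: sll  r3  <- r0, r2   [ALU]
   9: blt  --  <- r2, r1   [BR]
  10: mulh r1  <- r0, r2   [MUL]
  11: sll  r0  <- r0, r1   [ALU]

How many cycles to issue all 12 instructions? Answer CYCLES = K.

  cy0 -> i0 (st.MEM) no-port MEM/MEM
  cy1 -> i1 (ld.MEM) no-port MEM/MEM
  cy2 -> i2 (ld.MEM) RAW r2
  cy3 -> i3 (sub.ALU) RAW r0
  cy4 -> i4 (mul.MUL) RAW+WAW r2
  cy5 -> i5,i6 (xor.ALU+sll.ALU) 2-wide
  cy6 -> i7 (xor.ALU) RAW r2
  cy7 -> i8,i9 (sll.ALU+blt.BR) 2-wide
  cy8 -> i10 (mulh.MUL) RAW r1
  cy9 -> i11 (sll.ALU) tail

CYCLES = 10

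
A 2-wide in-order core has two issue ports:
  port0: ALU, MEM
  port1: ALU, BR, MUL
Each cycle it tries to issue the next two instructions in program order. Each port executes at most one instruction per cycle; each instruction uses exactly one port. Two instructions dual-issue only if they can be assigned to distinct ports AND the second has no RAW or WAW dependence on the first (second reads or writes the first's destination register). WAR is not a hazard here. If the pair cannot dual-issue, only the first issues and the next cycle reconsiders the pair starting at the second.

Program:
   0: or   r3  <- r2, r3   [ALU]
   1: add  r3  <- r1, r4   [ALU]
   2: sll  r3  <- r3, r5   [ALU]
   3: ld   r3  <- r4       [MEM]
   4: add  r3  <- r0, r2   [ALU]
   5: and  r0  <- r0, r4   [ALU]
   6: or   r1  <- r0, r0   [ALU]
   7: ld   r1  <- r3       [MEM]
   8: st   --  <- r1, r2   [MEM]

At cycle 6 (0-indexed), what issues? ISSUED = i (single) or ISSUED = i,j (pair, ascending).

#0 head=0: or i0 WAW r3
#1 head=1: add i1 RAW+WAW r3
#2 head=2: sll i2 WAW r3
#3 head=3: ld i3 WAW r3
#4 head=4: add;and i4&i5 dual
#5 head=6: or i6 WAW r1
#6 head=7: ld i7 no-port MEM/MEM
#7 head=8: st i8 tail

ISSUED = 7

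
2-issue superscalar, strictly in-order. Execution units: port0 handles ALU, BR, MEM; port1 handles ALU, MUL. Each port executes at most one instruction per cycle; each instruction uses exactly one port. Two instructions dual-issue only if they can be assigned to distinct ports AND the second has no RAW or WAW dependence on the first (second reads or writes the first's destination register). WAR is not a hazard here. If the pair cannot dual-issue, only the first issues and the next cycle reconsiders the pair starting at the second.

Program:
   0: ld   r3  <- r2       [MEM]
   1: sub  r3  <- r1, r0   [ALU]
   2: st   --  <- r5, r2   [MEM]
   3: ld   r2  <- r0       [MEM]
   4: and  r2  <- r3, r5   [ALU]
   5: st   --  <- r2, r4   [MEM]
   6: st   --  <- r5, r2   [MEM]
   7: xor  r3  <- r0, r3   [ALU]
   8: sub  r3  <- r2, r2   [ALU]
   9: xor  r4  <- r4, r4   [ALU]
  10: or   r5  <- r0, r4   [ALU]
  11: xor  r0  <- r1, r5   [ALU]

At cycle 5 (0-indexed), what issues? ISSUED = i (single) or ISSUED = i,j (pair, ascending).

ISSUED = 6,7

#0 head=0: ld.MEM i0 WAW r3
#1 head=1: sub.ALU st.MEM i1+i2 dual
#2 head=3: ld.MEM i3 WAW r2
#3 head=4: and.ALU i4 RAW r2
#4 head=5: st.MEM i5 no-port MEM/MEM
#5 head=6: st.MEM xor.ALU i6+i7 dual
#6 head=8: sub.ALU xor.ALU i8+i9 dual
#7 head=10: or.ALU i10 RAW r5
#8 head=11: xor.ALU i11 tail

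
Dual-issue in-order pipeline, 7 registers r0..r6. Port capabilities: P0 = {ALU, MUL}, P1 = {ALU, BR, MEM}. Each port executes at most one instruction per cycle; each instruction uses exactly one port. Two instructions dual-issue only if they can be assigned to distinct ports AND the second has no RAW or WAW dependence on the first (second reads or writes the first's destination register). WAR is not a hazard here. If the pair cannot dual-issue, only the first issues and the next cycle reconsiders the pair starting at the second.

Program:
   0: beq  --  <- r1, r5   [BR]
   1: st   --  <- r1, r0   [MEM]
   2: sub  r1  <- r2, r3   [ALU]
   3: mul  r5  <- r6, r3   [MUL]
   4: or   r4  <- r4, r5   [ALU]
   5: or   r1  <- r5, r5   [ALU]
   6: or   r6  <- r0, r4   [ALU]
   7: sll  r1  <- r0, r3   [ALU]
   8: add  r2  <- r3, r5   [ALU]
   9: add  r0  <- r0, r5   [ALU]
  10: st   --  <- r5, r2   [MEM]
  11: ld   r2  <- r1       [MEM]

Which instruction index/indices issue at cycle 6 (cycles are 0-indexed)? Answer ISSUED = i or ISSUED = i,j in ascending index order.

c0: i0 beq.BR  no-port BR/MEM
c1: i1/i2 st.MEM;sub.ALU  dual
c2: i3 mul.MUL  RAW r5
c3: i4/i5 or.ALU;or.ALU  dual
c4: i6/i7 or.ALU;sll.ALU  dual
c5: i8/i9 add.ALU;add.ALU  dual
c6: i10 st.MEM  no-port MEM/MEM
c7: i11 ld.MEM  tail

ISSUED = 10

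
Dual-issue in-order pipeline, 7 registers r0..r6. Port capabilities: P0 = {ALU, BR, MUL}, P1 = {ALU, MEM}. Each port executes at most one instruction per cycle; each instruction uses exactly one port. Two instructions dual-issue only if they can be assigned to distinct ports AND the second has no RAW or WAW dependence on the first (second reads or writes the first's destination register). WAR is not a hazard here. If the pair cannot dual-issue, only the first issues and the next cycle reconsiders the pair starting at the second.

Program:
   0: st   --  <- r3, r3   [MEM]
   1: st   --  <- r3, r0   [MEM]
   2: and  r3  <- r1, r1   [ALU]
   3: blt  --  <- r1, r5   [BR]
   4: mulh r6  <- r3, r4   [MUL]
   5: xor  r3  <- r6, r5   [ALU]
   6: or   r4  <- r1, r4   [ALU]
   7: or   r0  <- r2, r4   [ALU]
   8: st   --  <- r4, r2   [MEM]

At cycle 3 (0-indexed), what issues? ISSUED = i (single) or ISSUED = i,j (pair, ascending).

t=0 i0:st.MEM ; no-port MEM/MEM
t=1 i1&i2:st.MEM and.ALU ; 2-wide
t=2 i3:blt.BR ; no-port BR/MUL
t=3 i4:mulh.MUL ; RAW r6
t=4 i5&i6:xor.ALU or.ALU ; 2-wide
t=5 i7&i8:or.ALU st.MEM ; 2-wide

ISSUED = 4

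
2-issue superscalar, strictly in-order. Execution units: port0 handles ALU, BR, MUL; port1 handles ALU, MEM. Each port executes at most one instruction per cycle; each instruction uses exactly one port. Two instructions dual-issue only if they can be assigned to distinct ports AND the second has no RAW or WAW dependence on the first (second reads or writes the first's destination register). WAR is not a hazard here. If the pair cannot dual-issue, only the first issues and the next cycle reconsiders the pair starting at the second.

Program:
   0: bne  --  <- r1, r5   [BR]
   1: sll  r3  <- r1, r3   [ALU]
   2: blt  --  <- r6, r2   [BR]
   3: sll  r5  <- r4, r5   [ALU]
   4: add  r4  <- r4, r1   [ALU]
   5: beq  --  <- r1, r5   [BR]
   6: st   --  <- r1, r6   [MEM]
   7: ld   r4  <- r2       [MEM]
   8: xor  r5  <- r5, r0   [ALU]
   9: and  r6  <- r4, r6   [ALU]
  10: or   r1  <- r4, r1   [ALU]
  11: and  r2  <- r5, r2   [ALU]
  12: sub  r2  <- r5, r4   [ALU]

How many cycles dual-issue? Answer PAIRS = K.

PAIRS = 5

[0] i0+i1  bne+sll  -- dual
[1] i2+i3  blt+sll  -- dual
[2] i4+i5  add+beq  -- dual
[3] i6  st  -- no-port MEM/MEM
[4] i7+i8  ld+xor  -- dual
[5] i9+i10  and+or  -- dual
[6] i11  and  -- WAW r2
[7] i12  sub  -- tail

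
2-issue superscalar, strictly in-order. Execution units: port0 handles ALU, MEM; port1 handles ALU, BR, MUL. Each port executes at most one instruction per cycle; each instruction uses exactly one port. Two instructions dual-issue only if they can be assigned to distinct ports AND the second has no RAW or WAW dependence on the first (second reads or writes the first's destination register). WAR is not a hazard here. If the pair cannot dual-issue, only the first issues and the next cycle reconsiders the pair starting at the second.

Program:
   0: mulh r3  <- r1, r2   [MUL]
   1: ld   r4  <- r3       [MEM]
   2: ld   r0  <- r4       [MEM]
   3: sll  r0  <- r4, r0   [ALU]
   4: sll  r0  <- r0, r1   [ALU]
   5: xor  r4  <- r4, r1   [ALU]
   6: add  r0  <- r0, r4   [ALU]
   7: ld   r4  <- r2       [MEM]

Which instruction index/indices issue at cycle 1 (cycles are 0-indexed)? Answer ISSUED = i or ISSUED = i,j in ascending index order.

ISSUED = 1

#0 head=0: mulh.MUL i0 RAW r3
#1 head=1: ld.MEM i1 no-port MEM/MEM
#2 head=2: ld.MEM i2 RAW+WAW r0
#3 head=3: sll.ALU i3 RAW+WAW r0
#4 head=4: sll.ALU/xor.ALU i4&i5 pair
#5 head=6: add.ALU/ld.MEM i6&i7 pair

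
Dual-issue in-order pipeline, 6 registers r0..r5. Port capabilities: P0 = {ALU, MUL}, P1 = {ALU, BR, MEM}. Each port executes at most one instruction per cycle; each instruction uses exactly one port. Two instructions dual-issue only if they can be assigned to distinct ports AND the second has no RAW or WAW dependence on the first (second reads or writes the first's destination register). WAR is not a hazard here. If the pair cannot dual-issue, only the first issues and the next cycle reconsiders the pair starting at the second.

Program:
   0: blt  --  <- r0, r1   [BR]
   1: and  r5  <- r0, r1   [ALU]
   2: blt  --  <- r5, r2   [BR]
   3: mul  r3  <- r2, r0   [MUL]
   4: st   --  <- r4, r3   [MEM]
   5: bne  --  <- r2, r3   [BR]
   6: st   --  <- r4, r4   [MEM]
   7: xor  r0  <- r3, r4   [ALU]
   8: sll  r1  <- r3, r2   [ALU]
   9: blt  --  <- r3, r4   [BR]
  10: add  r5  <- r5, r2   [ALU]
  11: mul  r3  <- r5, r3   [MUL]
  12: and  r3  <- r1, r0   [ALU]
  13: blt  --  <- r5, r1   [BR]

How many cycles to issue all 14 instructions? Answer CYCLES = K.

c0: i0+i1 blt.BR;and.ALU  pair
c1: i2+i3 blt.BR;mul.MUL  pair
c2: i4 st.MEM  no-port MEM/BR
c3: i5 bne.BR  no-port BR/MEM
c4: i6+i7 st.MEM;xor.ALU  pair
c5: i8+i9 sll.ALU;blt.BR  pair
c6: i10 add.ALU  RAW r5
c7: i11 mul.MUL  WAW r3
c8: i12+i13 and.ALU;blt.BR  pair

CYCLES = 9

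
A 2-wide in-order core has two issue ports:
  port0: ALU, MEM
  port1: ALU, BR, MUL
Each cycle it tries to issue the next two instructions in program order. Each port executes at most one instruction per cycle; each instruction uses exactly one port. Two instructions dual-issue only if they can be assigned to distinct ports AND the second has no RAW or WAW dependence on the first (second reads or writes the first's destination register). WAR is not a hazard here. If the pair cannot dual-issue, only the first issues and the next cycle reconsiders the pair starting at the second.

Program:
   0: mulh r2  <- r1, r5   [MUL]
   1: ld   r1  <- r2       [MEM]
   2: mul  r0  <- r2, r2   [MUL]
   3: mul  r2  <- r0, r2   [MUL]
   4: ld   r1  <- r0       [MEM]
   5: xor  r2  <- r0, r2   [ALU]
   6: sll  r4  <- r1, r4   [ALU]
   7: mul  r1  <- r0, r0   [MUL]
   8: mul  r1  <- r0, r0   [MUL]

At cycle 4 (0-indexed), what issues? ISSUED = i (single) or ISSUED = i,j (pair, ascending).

t=0 i0:mulh.MUL ; RAW r2
t=1 i1&i2:ld.MEM+mul.MUL ; dual
t=2 i3&i4:mul.MUL+ld.MEM ; dual
t=3 i5&i6:xor.ALU+sll.ALU ; dual
t=4 i7:mul.MUL ; no-port MUL/MUL
t=5 i8:mul.MUL ; tail

ISSUED = 7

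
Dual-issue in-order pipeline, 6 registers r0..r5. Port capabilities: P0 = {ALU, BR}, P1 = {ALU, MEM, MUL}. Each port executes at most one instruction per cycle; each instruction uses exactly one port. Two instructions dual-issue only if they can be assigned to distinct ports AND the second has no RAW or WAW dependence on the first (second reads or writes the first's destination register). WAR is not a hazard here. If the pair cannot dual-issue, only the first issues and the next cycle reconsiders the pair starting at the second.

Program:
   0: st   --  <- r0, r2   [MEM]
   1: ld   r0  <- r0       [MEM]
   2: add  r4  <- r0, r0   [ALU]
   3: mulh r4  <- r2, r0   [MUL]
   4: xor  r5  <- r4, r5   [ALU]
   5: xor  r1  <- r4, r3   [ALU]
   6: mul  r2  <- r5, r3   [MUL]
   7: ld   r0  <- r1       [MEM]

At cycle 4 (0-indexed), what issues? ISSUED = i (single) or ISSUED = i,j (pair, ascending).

ISSUED = 4,5

0. st.MEM @i0  | no-port MEM/MEM
1. ld.MEM @i1  | RAW r0
2. add.ALU @i2  | WAW r4
3. mulh.MUL @i3  | RAW r4
4. xor.ALU/xor.ALU @i4/i5  | 2-wide
5. mul.MUL @i6  | no-port MUL/MEM
6. ld.MEM @i7  | tail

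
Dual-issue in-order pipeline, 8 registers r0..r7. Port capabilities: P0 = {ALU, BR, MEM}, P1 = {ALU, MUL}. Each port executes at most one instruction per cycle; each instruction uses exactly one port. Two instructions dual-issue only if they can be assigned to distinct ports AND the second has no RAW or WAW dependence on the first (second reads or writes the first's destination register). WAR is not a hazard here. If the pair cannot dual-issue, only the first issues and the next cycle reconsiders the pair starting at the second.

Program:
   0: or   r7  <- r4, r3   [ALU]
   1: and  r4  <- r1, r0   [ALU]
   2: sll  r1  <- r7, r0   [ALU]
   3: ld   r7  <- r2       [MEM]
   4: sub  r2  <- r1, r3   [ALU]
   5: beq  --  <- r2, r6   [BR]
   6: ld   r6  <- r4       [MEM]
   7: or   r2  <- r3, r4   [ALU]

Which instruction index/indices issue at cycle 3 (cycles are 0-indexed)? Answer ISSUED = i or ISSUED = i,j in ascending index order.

ISSUED = 5

0. or+and @i0,i1  | 2-wide
1. sll+ld @i2,i3  | 2-wide
2. sub @i4  | RAW r2
3. beq @i5  | no-port BR/MEM
4. ld+or @i6,i7  | 2-wide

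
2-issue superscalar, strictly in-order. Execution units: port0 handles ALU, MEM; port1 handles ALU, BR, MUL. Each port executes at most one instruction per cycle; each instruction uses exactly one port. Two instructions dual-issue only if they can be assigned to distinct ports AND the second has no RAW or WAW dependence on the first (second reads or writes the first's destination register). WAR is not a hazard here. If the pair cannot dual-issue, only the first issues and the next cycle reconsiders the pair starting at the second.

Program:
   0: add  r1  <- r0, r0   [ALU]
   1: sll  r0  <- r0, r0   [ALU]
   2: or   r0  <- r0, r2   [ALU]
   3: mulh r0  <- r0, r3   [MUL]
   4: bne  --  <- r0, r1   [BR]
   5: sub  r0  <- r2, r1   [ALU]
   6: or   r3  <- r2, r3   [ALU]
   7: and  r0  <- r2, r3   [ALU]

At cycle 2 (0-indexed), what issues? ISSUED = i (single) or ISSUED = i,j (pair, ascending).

c0: i0,i1 add.ALU sll.ALU  pair
c1: i2 or.ALU  RAW+WAW r0
c2: i3 mulh.MUL  no-port MUL/BR
c3: i4,i5 bne.BR sub.ALU  pair
c4: i6 or.ALU  RAW r3
c5: i7 and.ALU  tail

ISSUED = 3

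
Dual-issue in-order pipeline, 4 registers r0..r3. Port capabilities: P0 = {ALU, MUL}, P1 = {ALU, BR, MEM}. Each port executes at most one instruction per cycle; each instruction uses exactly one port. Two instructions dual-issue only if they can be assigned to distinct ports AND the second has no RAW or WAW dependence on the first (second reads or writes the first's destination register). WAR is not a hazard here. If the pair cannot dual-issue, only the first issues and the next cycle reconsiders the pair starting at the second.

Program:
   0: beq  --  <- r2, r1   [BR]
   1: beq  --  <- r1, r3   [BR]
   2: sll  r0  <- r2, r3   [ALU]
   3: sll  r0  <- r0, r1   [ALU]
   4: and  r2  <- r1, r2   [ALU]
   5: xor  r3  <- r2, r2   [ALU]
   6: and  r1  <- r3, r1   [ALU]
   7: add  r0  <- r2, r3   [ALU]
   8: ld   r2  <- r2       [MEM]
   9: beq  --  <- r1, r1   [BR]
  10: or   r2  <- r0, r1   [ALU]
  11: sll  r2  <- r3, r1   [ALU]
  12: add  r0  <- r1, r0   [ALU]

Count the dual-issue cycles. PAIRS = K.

PAIRS = 5

0. beq @i0  | no-port BR/BR
1. beq/sll @i1/i2  | 2-wide
2. sll/and @i3/i4  | 2-wide
3. xor @i5  | RAW r3
4. and/add @i6/i7  | 2-wide
5. ld @i8  | no-port MEM/BR
6. beq/or @i9/i10  | 2-wide
7. sll/add @i11/i12  | 2-wide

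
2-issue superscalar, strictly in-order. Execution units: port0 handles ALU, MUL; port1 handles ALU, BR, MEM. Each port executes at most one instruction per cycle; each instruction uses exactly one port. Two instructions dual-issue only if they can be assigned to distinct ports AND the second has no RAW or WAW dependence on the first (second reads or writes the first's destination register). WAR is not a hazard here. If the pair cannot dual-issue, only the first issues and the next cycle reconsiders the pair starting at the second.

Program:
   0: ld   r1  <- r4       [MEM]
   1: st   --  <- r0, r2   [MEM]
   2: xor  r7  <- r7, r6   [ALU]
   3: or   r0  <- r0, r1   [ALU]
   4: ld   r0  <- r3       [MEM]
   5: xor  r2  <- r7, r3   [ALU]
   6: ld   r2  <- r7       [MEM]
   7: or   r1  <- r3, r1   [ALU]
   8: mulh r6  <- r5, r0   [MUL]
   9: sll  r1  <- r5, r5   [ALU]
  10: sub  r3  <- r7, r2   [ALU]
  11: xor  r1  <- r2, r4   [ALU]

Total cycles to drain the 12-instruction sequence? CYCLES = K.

0. ld.MEM @i0  | no-port MEM/MEM
1. st.MEM xor.ALU @i1&i2  | dual
2. or.ALU @i3  | WAW r0
3. ld.MEM xor.ALU @i4&i5  | dual
4. ld.MEM or.ALU @i6&i7  | dual
5. mulh.MUL sll.ALU @i8&i9  | dual
6. sub.ALU xor.ALU @i10&i11  | dual

CYCLES = 7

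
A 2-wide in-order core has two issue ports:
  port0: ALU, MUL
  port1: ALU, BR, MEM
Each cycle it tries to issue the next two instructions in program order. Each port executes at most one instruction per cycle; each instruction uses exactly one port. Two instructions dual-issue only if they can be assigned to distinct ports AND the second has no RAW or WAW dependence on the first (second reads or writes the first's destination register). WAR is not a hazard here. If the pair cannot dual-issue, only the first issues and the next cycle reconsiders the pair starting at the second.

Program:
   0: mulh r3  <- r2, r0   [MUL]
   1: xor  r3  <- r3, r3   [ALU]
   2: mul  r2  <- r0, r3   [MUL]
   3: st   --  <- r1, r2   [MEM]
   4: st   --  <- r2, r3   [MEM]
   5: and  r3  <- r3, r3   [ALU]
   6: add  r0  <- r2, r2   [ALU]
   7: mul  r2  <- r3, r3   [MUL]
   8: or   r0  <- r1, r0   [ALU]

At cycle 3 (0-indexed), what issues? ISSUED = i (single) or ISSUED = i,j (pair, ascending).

[0] i0  mulh.MUL  -- RAW+WAW r3
[1] i1  xor.ALU  -- RAW r3
[2] i2  mul.MUL  -- RAW r2
[3] i3  st.MEM  -- no-port MEM/MEM
[4] i4,i5  st.MEM/and.ALU  -- pair
[5] i6,i7  add.ALU/mul.MUL  -- pair
[6] i8  or.ALU  -- tail

ISSUED = 3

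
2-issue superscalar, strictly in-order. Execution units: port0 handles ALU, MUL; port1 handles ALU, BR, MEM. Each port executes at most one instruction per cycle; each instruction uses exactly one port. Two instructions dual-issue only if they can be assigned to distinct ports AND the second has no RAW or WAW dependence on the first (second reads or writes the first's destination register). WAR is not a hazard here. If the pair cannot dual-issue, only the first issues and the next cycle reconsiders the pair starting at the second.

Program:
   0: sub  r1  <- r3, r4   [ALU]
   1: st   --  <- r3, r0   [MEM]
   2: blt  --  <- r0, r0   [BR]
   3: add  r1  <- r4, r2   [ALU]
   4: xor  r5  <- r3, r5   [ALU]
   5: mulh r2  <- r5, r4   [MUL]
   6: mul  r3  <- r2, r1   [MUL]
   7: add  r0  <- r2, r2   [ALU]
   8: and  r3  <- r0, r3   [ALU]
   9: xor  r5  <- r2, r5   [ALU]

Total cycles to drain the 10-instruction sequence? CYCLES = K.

0. sub+st @i0/i1  | dual
1. blt+add @i2/i3  | dual
2. xor @i4  | RAW r5
3. mulh @i5  | no-port MUL/MUL
4. mul+add @i6/i7  | dual
5. and+xor @i8/i9  | dual

CYCLES = 6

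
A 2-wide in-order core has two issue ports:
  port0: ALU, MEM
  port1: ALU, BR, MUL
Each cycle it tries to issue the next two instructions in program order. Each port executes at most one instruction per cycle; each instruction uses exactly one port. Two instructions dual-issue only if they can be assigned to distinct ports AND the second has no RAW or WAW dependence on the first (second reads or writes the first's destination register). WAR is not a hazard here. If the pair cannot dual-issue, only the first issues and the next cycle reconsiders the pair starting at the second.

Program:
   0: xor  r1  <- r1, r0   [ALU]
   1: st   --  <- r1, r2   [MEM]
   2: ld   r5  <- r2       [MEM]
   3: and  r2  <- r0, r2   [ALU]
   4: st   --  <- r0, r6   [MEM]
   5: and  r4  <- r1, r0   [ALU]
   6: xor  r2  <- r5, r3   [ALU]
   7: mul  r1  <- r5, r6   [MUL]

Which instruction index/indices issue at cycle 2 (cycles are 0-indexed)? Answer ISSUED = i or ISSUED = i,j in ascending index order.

ISSUED = 2,3

  cy0 -> i0 (xor) RAW r1
  cy1 -> i1 (st) no-port MEM/MEM
  cy2 -> i2/i3 (ld/and) dual
  cy3 -> i4/i5 (st/and) dual
  cy4 -> i6/i7 (xor/mul) dual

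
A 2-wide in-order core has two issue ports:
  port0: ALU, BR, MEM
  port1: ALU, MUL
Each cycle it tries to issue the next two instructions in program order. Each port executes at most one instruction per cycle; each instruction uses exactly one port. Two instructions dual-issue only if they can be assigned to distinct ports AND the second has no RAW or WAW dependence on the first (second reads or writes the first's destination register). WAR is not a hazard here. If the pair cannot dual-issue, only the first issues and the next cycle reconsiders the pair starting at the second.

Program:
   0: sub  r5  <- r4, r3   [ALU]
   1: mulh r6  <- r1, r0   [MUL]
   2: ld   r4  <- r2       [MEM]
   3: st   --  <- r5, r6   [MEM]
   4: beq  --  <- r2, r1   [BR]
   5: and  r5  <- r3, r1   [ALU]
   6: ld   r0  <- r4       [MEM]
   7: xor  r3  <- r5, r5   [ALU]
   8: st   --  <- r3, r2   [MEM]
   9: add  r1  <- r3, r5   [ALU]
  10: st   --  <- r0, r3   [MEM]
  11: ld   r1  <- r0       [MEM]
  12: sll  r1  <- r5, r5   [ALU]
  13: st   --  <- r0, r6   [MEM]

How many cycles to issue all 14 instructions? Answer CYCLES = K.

t=0 i0+i1:sub/mulh ; 2-wide
t=1 i2:ld ; no-port MEM/MEM
t=2 i3:st ; no-port MEM/BR
t=3 i4+i5:beq/and ; 2-wide
t=4 i6+i7:ld/xor ; 2-wide
t=5 i8+i9:st/add ; 2-wide
t=6 i10:st ; no-port MEM/MEM
t=7 i11:ld ; WAW r1
t=8 i12+i13:sll/st ; 2-wide

CYCLES = 9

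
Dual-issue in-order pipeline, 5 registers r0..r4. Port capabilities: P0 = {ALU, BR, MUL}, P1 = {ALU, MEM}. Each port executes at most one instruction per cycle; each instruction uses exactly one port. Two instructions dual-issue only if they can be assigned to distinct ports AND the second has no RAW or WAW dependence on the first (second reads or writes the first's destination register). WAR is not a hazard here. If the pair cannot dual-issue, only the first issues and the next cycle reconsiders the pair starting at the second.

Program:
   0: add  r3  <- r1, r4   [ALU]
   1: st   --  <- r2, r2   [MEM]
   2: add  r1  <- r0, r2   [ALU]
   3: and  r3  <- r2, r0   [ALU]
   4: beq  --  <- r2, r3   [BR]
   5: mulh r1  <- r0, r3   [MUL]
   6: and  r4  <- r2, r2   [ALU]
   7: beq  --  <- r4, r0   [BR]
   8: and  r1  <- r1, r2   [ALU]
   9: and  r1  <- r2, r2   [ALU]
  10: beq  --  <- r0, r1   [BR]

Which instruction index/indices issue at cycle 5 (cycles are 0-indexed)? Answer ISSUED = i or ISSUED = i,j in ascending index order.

ISSUED = 9

[0] i0,i1  add+st  -- pair
[1] i2,i3  add+and  -- pair
[2] i4  beq  -- no-port BR/MUL
[3] i5,i6  mulh+and  -- pair
[4] i7,i8  beq+and  -- pair
[5] i9  and  -- RAW r1
[6] i10  beq  -- tail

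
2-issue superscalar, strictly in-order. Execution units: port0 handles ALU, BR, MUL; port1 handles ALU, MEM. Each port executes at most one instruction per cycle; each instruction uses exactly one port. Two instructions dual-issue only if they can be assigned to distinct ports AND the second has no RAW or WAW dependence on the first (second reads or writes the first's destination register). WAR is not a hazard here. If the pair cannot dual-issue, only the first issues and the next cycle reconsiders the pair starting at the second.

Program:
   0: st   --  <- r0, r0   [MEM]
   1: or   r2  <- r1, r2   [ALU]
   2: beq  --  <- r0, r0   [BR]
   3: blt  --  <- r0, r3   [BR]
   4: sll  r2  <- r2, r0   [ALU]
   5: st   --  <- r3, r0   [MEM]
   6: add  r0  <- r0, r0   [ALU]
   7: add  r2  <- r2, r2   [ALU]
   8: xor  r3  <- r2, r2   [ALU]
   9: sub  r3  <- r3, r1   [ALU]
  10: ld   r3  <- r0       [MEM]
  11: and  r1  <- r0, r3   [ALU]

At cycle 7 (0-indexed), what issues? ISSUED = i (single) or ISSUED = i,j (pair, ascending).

ISSUED = 10

  cy0 -> i0/i1 (st+or) 2-wide
  cy1 -> i2 (beq) no-port BR/BR
  cy2 -> i3/i4 (blt+sll) 2-wide
  cy3 -> i5/i6 (st+add) 2-wide
  cy4 -> i7 (add) RAW r2
  cy5 -> i8 (xor) RAW+WAW r3
  cy6 -> i9 (sub) WAW r3
  cy7 -> i10 (ld) RAW r3
  cy8 -> i11 (and) tail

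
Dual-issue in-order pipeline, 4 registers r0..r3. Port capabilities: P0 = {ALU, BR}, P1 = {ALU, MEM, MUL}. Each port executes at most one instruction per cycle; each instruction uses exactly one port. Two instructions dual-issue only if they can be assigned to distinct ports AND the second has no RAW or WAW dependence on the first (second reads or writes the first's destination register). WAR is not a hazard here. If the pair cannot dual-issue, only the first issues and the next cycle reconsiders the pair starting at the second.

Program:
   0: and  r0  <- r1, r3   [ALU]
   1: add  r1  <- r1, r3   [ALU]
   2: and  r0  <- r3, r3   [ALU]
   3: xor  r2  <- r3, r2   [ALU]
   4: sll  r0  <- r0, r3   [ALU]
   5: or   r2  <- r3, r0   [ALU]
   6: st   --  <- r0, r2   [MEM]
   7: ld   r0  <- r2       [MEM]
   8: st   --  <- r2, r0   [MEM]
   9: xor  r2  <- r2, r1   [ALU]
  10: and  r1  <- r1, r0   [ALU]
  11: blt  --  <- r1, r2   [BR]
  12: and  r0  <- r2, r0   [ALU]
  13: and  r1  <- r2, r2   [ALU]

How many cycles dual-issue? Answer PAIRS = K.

0. and.ALU/add.ALU @i0+i1  | dual
1. and.ALU/xor.ALU @i2+i3  | dual
2. sll.ALU @i4  | RAW r0
3. or.ALU @i5  | RAW r2
4. st.MEM @i6  | no-port MEM/MEM
5. ld.MEM @i7  | no-port MEM/MEM
6. st.MEM/xor.ALU @i8+i9  | dual
7. and.ALU @i10  | RAW r1
8. blt.BR/and.ALU @i11+i12  | dual
9. and.ALU @i13  | tail

PAIRS = 4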